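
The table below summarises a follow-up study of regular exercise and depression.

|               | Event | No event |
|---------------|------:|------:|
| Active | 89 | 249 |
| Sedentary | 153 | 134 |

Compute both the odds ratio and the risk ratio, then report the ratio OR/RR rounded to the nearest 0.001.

0.634

Cells: a = 89, b = 249, c = 153, d = 134.
OR = (89·134)/(249·153) = 11926/38097 = 0.31304
Risk in exposed = 89/338 = 0.26331; risk in unexposed = 153/287 = 0.53310; RR = 0.49393
OR/RR = 0.31304 / 0.49393 = 0.63378
The outcome is not rare, so the OR lies further from 1 than the RR.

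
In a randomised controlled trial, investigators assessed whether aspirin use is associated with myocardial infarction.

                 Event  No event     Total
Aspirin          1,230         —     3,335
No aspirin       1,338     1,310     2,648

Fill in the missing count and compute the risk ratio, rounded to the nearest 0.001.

The missing cell is in the exposed row: 3335 − 1230 = 2105.
So a = 1230, b = 2105, c = 1338, d = 1310.
RR = [a/(a+b)] / [c/(c+d)] = (1230/3335) / (1338/2648) = 0.36882/0.50529 = 0.72991

0.730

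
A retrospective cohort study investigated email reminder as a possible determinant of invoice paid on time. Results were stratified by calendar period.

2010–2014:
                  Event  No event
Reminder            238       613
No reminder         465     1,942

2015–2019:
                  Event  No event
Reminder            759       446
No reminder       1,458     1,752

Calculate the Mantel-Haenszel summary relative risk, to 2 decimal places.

1.40

RR_MH = Σ(aᵢ·n₀ᵢ/nᵢ) / Σ(cᵢ·n₁ᵢ/nᵢ), with n₁ᵢ = aᵢ+bᵢ (exposed), n₀ᵢ = cᵢ+dᵢ (unexposed), nᵢ = n₁ᵢ+n₀ᵢ.
Stratum 1 (2010–2014): n₁ = 851, n₀ = 2407, n = 3258; a·n₀/n = 238·2407/3258 = 175.8336; c·n₁/n = 465·851/3258 = 121.4595
Stratum 2 (2015–2019): n₁ = 1205, n₀ = 3210, n = 4415; a·n₀/n = 759·3210/4415 = 551.8437; c·n₁/n = 1458·1205/4415 = 397.9366
RR_MH = (175.8336 + 551.8437) / (121.4595 + 397.9366) = 727.6774 / 519.3961 = 1.40101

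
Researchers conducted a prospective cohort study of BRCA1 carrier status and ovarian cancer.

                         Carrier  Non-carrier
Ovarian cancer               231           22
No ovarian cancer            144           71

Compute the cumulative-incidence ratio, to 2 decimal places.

Reading the table with exposure as columns: a = 231 (Carrier, case), b = 144 (Carrier, non-case), c = 22 (Non-carrier, case), d = 71.
Risk in exposed = 231/375 = 0.61600; risk in unexposed = 22/93 = 0.23656.
RR = 0.61600 / 0.23656 = 2.60400
The risk among the exposed is 2.60 times that among the unexposed.

2.60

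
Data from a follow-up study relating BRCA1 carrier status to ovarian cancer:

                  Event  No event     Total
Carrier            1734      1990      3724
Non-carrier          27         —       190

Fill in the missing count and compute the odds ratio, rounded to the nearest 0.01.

5.26

The missing cell is in the unexposed row: 190 − 27 = 163.
So a = 1734, b = 1990, c = 27, d = 163.
OR = (a·d)/(b·c) = (1734 × 163) / (1990 × 27) = 282642 / 53730 = 5.26041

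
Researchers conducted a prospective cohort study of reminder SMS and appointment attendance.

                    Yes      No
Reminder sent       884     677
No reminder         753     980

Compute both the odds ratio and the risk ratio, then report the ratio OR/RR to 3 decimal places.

1.304

Cells: a = 884, b = 677, c = 753, d = 980.
OR = (884·980)/(677·753) = 866320/509781 = 1.69940
Risk in exposed = 884/1561 = 0.56630; risk in unexposed = 753/1733 = 0.43451; RR = 1.30333
OR/RR = 1.69940 / 1.30333 = 1.30389
The outcome is not rare, so the OR lies further from 1 than the RR.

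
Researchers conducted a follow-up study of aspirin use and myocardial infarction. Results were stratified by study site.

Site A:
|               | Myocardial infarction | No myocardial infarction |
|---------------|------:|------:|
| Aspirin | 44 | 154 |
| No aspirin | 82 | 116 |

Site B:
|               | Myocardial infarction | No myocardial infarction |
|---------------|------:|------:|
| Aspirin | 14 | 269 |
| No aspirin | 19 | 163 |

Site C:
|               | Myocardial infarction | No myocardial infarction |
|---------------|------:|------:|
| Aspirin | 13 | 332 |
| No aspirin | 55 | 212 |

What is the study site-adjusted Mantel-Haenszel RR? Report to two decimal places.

0.40

RR_MH = Σ(aᵢ·n₀ᵢ/nᵢ) / Σ(cᵢ·n₁ᵢ/nᵢ), with n₁ᵢ = aᵢ+bᵢ (exposed), n₀ᵢ = cᵢ+dᵢ (unexposed), nᵢ = n₁ᵢ+n₀ᵢ.
Stratum 1 (Site A): n₁ = 198, n₀ = 198, n = 396; a·n₀/n = 44·198/396 = 22.0000; c·n₁/n = 82·198/396 = 41.0000
Stratum 2 (Site B): n₁ = 283, n₀ = 182, n = 465; a·n₀/n = 14·182/465 = 5.4796; c·n₁/n = 19·283/465 = 11.5634
Stratum 3 (Site C): n₁ = 345, n₀ = 267, n = 612; a·n₀/n = 13·267/612 = 5.6716; c·n₁/n = 55·345/612 = 31.0049
RR_MH = (22.0000 + 5.4796 + 5.6716) / (41.0000 + 11.5634 + 31.0049) = 33.1511 / 83.5683 = 0.39669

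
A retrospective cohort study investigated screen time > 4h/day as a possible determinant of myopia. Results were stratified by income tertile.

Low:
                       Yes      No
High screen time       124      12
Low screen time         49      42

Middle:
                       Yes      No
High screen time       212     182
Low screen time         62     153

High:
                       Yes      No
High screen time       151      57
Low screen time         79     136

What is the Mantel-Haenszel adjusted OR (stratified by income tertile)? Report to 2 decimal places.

3.93

OR_MH = Σ(aᵢdᵢ/nᵢ) / Σ(bᵢcᵢ/nᵢ), where nᵢ is the stratum total.
Stratum 1 (Low): n = 227; a·d/n = 124·42/227 = 22.9427; b·c/n = 12·49/227 = 2.5903
Stratum 2 (Middle): n = 609; a·d/n = 212·153/609 = 53.2611; b·c/n = 182·62/609 = 18.5287
Stratum 3 (High): n = 423; a·d/n = 151·136/423 = 48.5485; b·c/n = 57·79/423 = 10.6454
OR_MH = (22.9427 + 53.2611 + 48.5485) / (2.5903 + 18.5287 + 10.6454) = 124.7523 / 31.7644 = 3.92742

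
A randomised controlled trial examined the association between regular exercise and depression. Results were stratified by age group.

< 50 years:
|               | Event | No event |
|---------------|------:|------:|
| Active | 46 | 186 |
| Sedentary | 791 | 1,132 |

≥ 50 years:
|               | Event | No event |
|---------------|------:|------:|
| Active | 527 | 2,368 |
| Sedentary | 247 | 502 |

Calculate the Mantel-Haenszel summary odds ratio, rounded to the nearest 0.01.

OR_MH = Σ(aᵢdᵢ/nᵢ) / Σ(bᵢcᵢ/nᵢ), where nᵢ is the stratum total.
Stratum 1 (< 50 years): n = 2155; a·d/n = 46·1132/2155 = 24.1633; b·c/n = 186·791/2155 = 68.2719
Stratum 2 (≥ 50 years): n = 3644; a·d/n = 527·502/3644 = 72.5999; b·c/n = 2368·247/3644 = 160.5093
OR_MH = (24.1633 + 72.5999) / (68.2719 + 160.5093) = 96.7632 / 228.7813 = 0.42295

0.42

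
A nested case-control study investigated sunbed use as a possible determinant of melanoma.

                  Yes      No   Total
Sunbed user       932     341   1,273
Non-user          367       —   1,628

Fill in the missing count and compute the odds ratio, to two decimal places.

9.39

The missing cell is in the unexposed row: 1628 − 367 = 1261.
So a = 932, b = 341, c = 367, d = 1261.
OR = (a·d)/(b·c) = (932 × 1261) / (341 × 367) = 1175252 / 125147 = 9.39097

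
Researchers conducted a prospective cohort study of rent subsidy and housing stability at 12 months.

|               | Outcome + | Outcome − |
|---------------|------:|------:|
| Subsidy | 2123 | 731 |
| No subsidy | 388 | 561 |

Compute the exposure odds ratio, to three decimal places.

Cells: a = 2123, b = 731, c = 388, d = 561.
OR = (a·d)/(b·c) = (2123 × 561) / (731 × 388) = 1191003 / 283628 = 4.19917
The odds of housing stability at 12 months are about 4.20 times as high in the subsidy group.

4.199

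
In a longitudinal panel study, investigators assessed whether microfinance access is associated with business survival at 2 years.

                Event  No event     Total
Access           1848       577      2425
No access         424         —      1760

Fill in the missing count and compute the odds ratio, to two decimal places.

10.09

The missing cell is in the unexposed row: 1760 − 424 = 1336.
So a = 1848, b = 577, c = 424, d = 1336.
OR = (a·d)/(b·c) = (1848 × 1336) / (577 × 424) = 2468928 / 244648 = 10.09176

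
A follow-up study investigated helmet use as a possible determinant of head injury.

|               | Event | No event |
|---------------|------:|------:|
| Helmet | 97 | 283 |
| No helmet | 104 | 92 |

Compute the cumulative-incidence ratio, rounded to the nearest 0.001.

Cells: a = 97, b = 283, c = 104, d = 92.
Risk in exposed = 97/380 = 0.25526; risk in unexposed = 104/196 = 0.53061.
RR = 0.25526 / 0.53061 = 0.48107
The risk is 52% lower among the exposed than among the unexposed.

0.481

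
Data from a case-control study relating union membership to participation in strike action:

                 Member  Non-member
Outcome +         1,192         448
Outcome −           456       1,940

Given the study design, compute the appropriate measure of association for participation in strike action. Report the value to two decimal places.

Reading the table with exposure as columns: a = 1192 (Member, case), b = 456 (Member, non-case), c = 448 (Non-member, case), d = 1940.
This is a case-control study: participants were sampled on outcome status, so risks in the source population cannot be estimated directly — relative risk is not valid here. The odds ratio is the appropriate measure.
OR = (a·d)/(b·c) = (1192 × 1940) / (456 × 448) = 2312480 / 204288 = 11.31971

11.32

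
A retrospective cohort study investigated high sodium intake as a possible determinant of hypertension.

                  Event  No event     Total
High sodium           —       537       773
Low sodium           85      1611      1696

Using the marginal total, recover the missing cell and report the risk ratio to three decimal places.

The missing cell is in the exposed row: 773 − 537 = 236.
So a = 236, b = 537, c = 85, d = 1611.
RR = [a/(a+b)] / [c/(c+d)] = (236/773) / (85/1696) = 0.30530/0.05012 = 6.09171

6.092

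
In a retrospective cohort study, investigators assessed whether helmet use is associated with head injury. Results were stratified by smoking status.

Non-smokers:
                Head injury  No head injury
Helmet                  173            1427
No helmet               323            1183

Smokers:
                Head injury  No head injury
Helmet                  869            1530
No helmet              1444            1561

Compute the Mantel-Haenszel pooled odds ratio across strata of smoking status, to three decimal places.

OR_MH = Σ(aᵢdᵢ/nᵢ) / Σ(bᵢcᵢ/nᵢ), where nᵢ is the stratum total.
Stratum 1 (Non-smokers): n = 3106; a·d/n = 173·1183/3106 = 65.8915; b·c/n = 1427·323/3106 = 148.3970
Stratum 2 (Smokers): n = 5404; a·d/n = 869·1561/5404 = 251.0194; b·c/n = 1530·1444/5404 = 408.8305
OR_MH = (65.8915 + 251.0194) / (148.3970 + 408.8305) = 316.9109 / 557.2275 = 0.56873

0.569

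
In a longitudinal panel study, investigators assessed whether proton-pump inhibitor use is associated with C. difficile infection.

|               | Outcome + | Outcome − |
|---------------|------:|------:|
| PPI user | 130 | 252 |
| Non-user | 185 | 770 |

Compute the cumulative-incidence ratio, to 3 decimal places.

Cells: a = 130, b = 252, c = 185, d = 770.
Risk in exposed = 130/382 = 0.34031; risk in unexposed = 185/955 = 0.19372.
RR = 0.34031 / 0.19372 = 1.75676
The risk among the exposed is 1.76 times that among the unexposed.

1.757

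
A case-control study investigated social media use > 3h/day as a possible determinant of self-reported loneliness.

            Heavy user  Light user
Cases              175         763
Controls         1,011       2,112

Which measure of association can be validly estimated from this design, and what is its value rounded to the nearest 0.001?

0.479

Reading the table with exposure as columns: a = 175 (Heavy user, case), b = 1011 (Heavy user, non-case), c = 763 (Light user, case), d = 2112.
This is a case-control study: participants were sampled on outcome status, so risks in the source population cannot be estimated directly — relative risk is not valid here. The odds ratio is the appropriate measure.
OR = (a·d)/(b·c) = (175 × 2112) / (1011 × 763) = 369600 / 771393 = 0.47913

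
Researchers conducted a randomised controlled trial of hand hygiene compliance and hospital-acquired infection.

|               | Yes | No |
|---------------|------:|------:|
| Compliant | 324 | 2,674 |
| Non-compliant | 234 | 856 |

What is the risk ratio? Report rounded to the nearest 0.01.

Cells: a = 324, b = 2674, c = 234, d = 856.
Risk in exposed = 324/2998 = 0.10807; risk in unexposed = 234/1090 = 0.21468.
RR = 0.10807 / 0.21468 = 0.50341
The risk is 50% lower among the exposed than among the unexposed.

0.50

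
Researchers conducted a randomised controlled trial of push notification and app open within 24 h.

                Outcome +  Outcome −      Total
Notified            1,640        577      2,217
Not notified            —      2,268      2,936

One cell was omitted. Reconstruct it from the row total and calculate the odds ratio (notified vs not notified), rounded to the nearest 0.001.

The missing cell is in the unexposed row: 2936 − 2268 = 668.
So a = 1640, b = 577, c = 668, d = 2268.
OR = (a·d)/(b·c) = (1640 × 2268) / (577 × 668) = 3719520 / 385436 = 9.65016

9.650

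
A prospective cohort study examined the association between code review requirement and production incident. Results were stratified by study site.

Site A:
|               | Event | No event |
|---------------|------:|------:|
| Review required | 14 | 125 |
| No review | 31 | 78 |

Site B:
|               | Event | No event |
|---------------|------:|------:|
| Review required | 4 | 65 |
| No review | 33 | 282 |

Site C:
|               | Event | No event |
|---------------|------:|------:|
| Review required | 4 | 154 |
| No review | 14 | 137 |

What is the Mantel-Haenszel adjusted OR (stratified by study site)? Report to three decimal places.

0.323

OR_MH = Σ(aᵢdᵢ/nᵢ) / Σ(bᵢcᵢ/nᵢ), where nᵢ is the stratum total.
Stratum 1 (Site A): n = 248; a·d/n = 14·78/248 = 4.4032; b·c/n = 125·31/248 = 15.6250
Stratum 2 (Site B): n = 384; a·d/n = 4·282/384 = 2.9375; b·c/n = 65·33/384 = 5.5859
Stratum 3 (Site C): n = 309; a·d/n = 4·137/309 = 1.7735; b·c/n = 154·14/309 = 6.9773
OR_MH = (4.4032 + 2.9375 + 1.7735) / (15.6250 + 5.5859 + 6.9773) = 9.1142 / 28.1883 = 0.32333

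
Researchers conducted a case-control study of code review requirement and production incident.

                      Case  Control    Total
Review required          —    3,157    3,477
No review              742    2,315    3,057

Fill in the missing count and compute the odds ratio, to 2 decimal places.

0.32

The missing cell is in the exposed row: 3477 − 3157 = 320.
So a = 320, b = 3157, c = 742, d = 2315.
OR = (a·d)/(b·c) = (320 × 2315) / (3157 × 742) = 740800 / 2342494 = 0.31624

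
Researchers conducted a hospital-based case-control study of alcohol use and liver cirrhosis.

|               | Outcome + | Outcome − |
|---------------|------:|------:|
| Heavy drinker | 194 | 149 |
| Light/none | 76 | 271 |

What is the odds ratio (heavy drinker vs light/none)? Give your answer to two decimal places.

4.64

Cells: a = 194, b = 149, c = 76, d = 271.
OR = (a·d)/(b·c) = (194 × 271) / (149 × 76) = 52574 / 11324 = 4.64271
The odds of liver cirrhosis are about 4.64 times as high in the heavy drinker group.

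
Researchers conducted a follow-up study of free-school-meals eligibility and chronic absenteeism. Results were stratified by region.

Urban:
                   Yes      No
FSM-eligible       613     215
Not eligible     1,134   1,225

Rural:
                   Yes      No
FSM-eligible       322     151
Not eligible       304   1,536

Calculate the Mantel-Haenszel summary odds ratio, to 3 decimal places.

4.665

OR_MH = Σ(aᵢdᵢ/nᵢ) / Σ(bᵢcᵢ/nᵢ), where nᵢ is the stratum total.
Stratum 1 (Urban): n = 3187; a·d/n = 613·1225/3187 = 235.6213; b·c/n = 215·1134/3187 = 76.5014
Stratum 2 (Rural): n = 2313; a·d/n = 322·1536/2313 = 213.8314; b·c/n = 151·304/2313 = 19.8461
OR_MH = (235.6213 + 213.8314) / (76.5014 + 19.8461) = 449.4527 / 96.3475 = 4.66491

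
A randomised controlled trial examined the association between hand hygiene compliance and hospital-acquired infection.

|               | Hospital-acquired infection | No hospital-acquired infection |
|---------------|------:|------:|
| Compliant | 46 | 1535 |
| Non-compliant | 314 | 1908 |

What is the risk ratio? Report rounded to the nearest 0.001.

0.206

Cells: a = 46, b = 1535, c = 314, d = 1908.
Risk in exposed = 46/1581 = 0.02910; risk in unexposed = 314/2222 = 0.14131.
RR = 0.02910 / 0.14131 = 0.20589
The risk is 79% lower among the exposed than among the unexposed.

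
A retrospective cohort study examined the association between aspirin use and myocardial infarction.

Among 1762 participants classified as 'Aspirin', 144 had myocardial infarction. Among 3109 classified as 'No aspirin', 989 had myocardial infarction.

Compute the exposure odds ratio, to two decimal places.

0.19

From the description: a = 144, b = 1618, c = 989, d = 2120.
OR = (a·d)/(b·c) = (144 × 2120) / (1618 × 989) = 305280 / 1600202 = 0.19078
Exposure is associated with lower odds of myocardial infarction (OR = 0.19 < 1).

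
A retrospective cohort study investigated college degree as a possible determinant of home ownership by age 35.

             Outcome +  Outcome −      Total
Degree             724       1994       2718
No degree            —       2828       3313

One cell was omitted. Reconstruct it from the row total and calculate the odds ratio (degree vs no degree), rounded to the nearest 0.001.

2.117

The missing cell is in the unexposed row: 3313 − 2828 = 485.
So a = 724, b = 1994, c = 485, d = 2828.
OR = (a·d)/(b·c) = (724 × 2828) / (1994 × 485) = 2047472 / 967090 = 2.11715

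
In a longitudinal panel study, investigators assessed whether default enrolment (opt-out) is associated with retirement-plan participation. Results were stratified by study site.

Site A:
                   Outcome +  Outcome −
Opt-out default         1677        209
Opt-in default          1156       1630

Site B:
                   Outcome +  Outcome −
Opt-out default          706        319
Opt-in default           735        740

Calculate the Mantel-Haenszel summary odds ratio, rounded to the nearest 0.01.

OR_MH = Σ(aᵢdᵢ/nᵢ) / Σ(bᵢcᵢ/nᵢ), where nᵢ is the stratum total.
Stratum 1 (Site A): n = 4672; a·d/n = 1677·1630/4672 = 585.0835; b·c/n = 209·1156/4672 = 51.7132
Stratum 2 (Site B): n = 2500; a·d/n = 706·740/2500 = 208.9760; b·c/n = 319·735/2500 = 93.7860
OR_MH = (585.0835 + 208.9760) / (51.7132 + 93.7860) = 794.0595 / 145.4992 = 5.45748

5.46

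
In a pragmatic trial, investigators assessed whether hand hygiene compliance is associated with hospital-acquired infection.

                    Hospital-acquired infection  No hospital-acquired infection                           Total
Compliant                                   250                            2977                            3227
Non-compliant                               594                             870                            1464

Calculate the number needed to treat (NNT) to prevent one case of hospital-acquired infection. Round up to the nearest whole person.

4

Risk in treated group = 250/3227 = 0.07747; risk in control = 594/1464 = 0.40574.
Absolute risk reduction = 0.40574 − 0.07747 = 0.32827
NNT = 1 / ARR = 1 / 0.32827 = 3.046 → round up → 4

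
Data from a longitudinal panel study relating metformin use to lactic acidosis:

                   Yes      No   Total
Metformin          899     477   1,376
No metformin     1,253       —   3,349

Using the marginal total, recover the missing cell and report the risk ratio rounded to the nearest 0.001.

The missing cell is in the unexposed row: 3349 − 1253 = 2096.
So a = 899, b = 477, c = 1253, d = 2096.
RR = [a/(a+b)] / [c/(c+d)] = (899/1376) / (1253/3349) = 0.65334/0.37414 = 1.74625

1.746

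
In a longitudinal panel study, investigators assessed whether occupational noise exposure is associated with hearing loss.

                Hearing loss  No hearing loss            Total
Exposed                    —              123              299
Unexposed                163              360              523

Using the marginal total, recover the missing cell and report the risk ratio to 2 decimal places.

1.89

The missing cell is in the exposed row: 299 − 123 = 176.
So a = 176, b = 123, c = 163, d = 360.
RR = [a/(a+b)] / [c/(c+d)] = (176/299) / (163/523) = 0.58863/0.31166 = 1.88867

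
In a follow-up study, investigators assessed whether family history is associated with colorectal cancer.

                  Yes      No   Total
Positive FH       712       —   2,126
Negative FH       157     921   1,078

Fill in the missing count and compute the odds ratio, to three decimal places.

2.954

The missing cell is in the exposed row: 2126 − 712 = 1414.
So a = 712, b = 1414, c = 157, d = 921.
OR = (a·d)/(b·c) = (712 × 921) / (1414 × 157) = 655752 / 221998 = 2.95386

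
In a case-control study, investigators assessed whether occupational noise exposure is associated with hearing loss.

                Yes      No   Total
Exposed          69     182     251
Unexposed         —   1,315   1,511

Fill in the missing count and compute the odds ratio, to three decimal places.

2.544

The missing cell is in the unexposed row: 1511 − 1315 = 196.
So a = 69, b = 182, c = 196, d = 1315.
OR = (a·d)/(b·c) = (69 × 1315) / (182 × 196) = 90735 / 35672 = 2.54359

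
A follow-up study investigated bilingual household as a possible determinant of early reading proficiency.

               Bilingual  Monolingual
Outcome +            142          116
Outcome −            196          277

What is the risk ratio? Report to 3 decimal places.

Reading the table with exposure as columns: a = 142 (Bilingual, case), b = 196 (Bilingual, non-case), c = 116 (Monolingual, case), d = 277.
Risk in exposed = 142/338 = 0.42012; risk in unexposed = 116/393 = 0.29517.
RR = 0.42012 / 0.29517 = 1.42333
The risk among the exposed is 1.42 times that among the unexposed.

1.423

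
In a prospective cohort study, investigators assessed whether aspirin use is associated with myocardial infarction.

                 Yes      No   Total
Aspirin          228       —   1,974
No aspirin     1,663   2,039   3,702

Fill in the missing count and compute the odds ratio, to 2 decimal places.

The missing cell is in the exposed row: 1974 − 228 = 1746.
So a = 228, b = 1746, c = 1663, d = 2039.
OR = (a·d)/(b·c) = (228 × 2039) / (1746 × 1663) = 464892 / 2903598 = 0.16011

0.16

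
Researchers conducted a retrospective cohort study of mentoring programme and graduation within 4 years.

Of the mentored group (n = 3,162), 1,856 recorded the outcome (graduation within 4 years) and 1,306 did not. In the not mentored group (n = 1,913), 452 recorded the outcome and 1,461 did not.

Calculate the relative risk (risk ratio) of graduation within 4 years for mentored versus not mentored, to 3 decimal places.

From the description: a = 1856, b = 1306, c = 452, d = 1461.
Risk in exposed = 1856/3162 = 0.58697; risk in unexposed = 452/1913 = 0.23628.
RR = 0.58697 / 0.23628 = 2.48423
The risk among the exposed is 2.48 times that among the unexposed.

2.484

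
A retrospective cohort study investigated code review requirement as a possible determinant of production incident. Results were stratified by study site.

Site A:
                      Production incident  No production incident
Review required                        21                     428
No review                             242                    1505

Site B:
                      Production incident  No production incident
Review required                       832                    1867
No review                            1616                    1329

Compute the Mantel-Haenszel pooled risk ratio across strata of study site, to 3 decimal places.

RR_MH = Σ(aᵢ·n₀ᵢ/nᵢ) / Σ(cᵢ·n₁ᵢ/nᵢ), with n₁ᵢ = aᵢ+bᵢ (exposed), n₀ᵢ = cᵢ+dᵢ (unexposed), nᵢ = n₁ᵢ+n₀ᵢ.
Stratum 1 (Site A): n₁ = 449, n₀ = 1747, n = 2196; a·n₀/n = 21·1747/2196 = 16.7063; c·n₁/n = 242·449/2196 = 49.4800
Stratum 2 (Site B): n₁ = 2699, n₀ = 2945, n = 5644; a·n₀/n = 832·2945/5644 = 434.1318; c·n₁/n = 1616·2699/5644 = 772.7824
RR_MH = (16.7063 + 434.1318) / (49.4800 + 772.7824) = 450.8381 / 822.2624 = 0.54829

0.548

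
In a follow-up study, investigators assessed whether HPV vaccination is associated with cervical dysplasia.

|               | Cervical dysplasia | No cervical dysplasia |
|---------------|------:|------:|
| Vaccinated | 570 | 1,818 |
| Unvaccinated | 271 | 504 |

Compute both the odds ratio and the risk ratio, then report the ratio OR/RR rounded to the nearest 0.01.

0.85

Cells: a = 570, b = 1818, c = 271, d = 504.
OR = (570·504)/(1818·271) = 287280/492678 = 0.58310
Risk in exposed = 570/2388 = 0.23869; risk in unexposed = 271/775 = 0.34968; RR = 0.68261
OR/RR = 0.58310 / 0.68261 = 0.85422
The outcome is not rare, so the OR lies further from 1 than the RR.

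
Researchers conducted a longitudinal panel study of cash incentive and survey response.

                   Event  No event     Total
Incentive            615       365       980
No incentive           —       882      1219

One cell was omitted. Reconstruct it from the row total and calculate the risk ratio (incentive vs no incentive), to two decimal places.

The missing cell is in the unexposed row: 1219 − 882 = 337.
So a = 615, b = 365, c = 337, d = 882.
RR = [a/(a+b)] / [c/(c+d)] = (615/980) / (337/1219) = 0.62755/0.27646 = 2.26998

2.27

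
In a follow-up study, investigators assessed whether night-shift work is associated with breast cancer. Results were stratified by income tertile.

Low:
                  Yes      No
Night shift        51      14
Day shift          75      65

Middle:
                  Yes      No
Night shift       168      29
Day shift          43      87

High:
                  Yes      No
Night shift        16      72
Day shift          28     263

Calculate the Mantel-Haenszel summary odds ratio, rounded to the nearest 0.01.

5.05

OR_MH = Σ(aᵢdᵢ/nᵢ) / Σ(bᵢcᵢ/nᵢ), where nᵢ is the stratum total.
Stratum 1 (Low): n = 205; a·d/n = 51·65/205 = 16.1707; b·c/n = 14·75/205 = 5.1220
Stratum 2 (Middle): n = 327; a·d/n = 168·87/327 = 44.6972; b·c/n = 29·43/327 = 3.8135
Stratum 3 (High): n = 379; a·d/n = 16·263/379 = 11.1029; b·c/n = 72·28/379 = 5.3193
OR_MH = (16.1707 + 44.6972 + 11.1029) / (5.1220 + 3.8135 + 5.3193) = 71.9709 / 14.2547 = 5.04893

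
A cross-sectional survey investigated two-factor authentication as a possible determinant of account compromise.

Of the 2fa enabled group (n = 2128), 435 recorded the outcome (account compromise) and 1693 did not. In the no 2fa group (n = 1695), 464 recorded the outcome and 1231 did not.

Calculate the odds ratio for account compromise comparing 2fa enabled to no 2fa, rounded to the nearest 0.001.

0.682

From the description: a = 435, b = 1693, c = 464, d = 1231.
OR = (a·d)/(b·c) = (435 × 1231) / (1693 × 464) = 535485 / 785552 = 0.68167
Exposure is associated with lower odds of account compromise (OR = 0.68 < 1).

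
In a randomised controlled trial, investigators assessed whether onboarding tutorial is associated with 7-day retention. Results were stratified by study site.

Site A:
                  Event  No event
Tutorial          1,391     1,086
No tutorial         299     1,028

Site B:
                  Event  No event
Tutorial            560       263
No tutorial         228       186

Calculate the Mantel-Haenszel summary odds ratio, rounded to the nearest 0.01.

OR_MH = Σ(aᵢdᵢ/nᵢ) / Σ(bᵢcᵢ/nᵢ), where nᵢ is the stratum total.
Stratum 1 (Site A): n = 3804; a·d/n = 1391·1028/3804 = 375.9064; b·c/n = 1086·299/3804 = 85.3612
Stratum 2 (Site B): n = 1237; a·d/n = 560·186/1237 = 84.2037; b·c/n = 263·228/1237 = 48.4753
OR_MH = (375.9064 + 84.2037) / (85.3612 + 48.4753) = 460.1101 / 133.8365 = 3.43785

3.44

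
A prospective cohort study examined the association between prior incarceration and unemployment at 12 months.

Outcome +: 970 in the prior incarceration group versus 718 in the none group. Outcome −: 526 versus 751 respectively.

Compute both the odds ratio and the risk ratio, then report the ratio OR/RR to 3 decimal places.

1.454

From the description: a = 970, b = 526, c = 718, d = 751.
OR = (970·751)/(526·718) = 728470/377668 = 1.92886
Risk in exposed = 970/1496 = 0.64840; risk in unexposed = 718/1469 = 0.48877; RR = 1.32659
OR/RR = 1.92886 / 1.32659 = 1.45400
The outcome is not rare, so the OR lies further from 1 than the RR.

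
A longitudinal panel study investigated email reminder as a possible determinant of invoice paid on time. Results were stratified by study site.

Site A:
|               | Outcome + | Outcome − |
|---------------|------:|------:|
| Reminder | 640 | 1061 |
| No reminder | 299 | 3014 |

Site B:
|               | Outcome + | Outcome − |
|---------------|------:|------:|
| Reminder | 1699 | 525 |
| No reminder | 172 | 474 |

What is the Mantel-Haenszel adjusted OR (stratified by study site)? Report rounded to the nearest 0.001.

7.023

OR_MH = Σ(aᵢdᵢ/nᵢ) / Σ(bᵢcᵢ/nᵢ), where nᵢ is the stratum total.
Stratum 1 (Site A): n = 5014; a·d/n = 640·3014/5014 = 384.7148; b·c/n = 1061·299/5014 = 63.2706
Stratum 2 (Site B): n = 2870; a·d/n = 1699·474/2870 = 280.6014; b·c/n = 525·172/2870 = 31.4634
OR_MH = (384.7148 + 280.6014) / (63.2706 + 31.4634) = 665.3162 / 94.7341 = 7.02299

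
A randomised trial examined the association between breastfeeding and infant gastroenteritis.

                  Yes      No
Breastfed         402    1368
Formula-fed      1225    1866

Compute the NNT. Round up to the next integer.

Risk in treated group = 402/1770 = 0.22712; risk in control = 1225/3091 = 0.39631.
Absolute risk reduction = 0.39631 − 0.22712 = 0.16919
NNT = 1 / ARR = 1 / 0.16919 = 5.910 → round up → 6

6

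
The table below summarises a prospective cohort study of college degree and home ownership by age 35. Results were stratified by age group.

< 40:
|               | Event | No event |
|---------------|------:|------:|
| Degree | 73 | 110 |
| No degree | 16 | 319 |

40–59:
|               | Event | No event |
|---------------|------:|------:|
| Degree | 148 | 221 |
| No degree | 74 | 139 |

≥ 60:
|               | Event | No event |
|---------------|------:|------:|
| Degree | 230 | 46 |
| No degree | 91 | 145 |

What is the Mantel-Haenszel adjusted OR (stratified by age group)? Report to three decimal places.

OR_MH = Σ(aᵢdᵢ/nᵢ) / Σ(bᵢcᵢ/nᵢ), where nᵢ is the stratum total.
Stratum 1 (< 40): n = 518; a·d/n = 73·319/518 = 44.9556; b·c/n = 110·16/518 = 3.3977
Stratum 2 (40–59): n = 582; a·d/n = 148·139/582 = 35.3471; b·c/n = 221·74/582 = 28.0997
Stratum 3 (≥ 60): n = 512; a·d/n = 230·145/512 = 65.1367; b·c/n = 46·91/512 = 8.1758
OR_MH = (44.9556 + 35.3471 + 65.1367) / (3.3977 + 28.0997 + 8.1758) = 145.4394 / 39.6731 = 3.66594

3.666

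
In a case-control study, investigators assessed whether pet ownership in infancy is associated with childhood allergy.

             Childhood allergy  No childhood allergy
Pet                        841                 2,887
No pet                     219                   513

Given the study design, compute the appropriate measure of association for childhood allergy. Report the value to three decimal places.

0.682

Cells: a = 841, b = 2887, c = 219, d = 513.
This is a case-control study: participants were sampled on outcome status, so risks in the source population cannot be estimated directly — relative risk is not valid here. The odds ratio is the appropriate measure.
OR = (a·d)/(b·c) = (841 × 513) / (2887 × 219) = 431433 / 632253 = 0.68237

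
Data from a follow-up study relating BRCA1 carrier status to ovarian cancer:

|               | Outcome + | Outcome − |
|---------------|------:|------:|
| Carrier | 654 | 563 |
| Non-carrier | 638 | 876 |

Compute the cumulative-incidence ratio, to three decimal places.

Cells: a = 654, b = 563, c = 638, d = 876.
Risk in exposed = 654/1217 = 0.53739; risk in unexposed = 638/1514 = 0.42140.
RR = 0.53739 / 0.42140 = 1.27524
The risk among the exposed is 1.28 times that among the unexposed.

1.275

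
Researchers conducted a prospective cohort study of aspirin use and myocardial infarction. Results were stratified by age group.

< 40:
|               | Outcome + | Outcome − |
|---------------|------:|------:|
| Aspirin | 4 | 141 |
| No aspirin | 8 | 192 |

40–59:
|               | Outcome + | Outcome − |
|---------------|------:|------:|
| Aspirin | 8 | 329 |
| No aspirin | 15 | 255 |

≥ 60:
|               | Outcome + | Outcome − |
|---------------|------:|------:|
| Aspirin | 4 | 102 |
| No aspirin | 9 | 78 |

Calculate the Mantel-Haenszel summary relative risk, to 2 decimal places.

0.46

RR_MH = Σ(aᵢ·n₀ᵢ/nᵢ) / Σ(cᵢ·n₁ᵢ/nᵢ), with n₁ᵢ = aᵢ+bᵢ (exposed), n₀ᵢ = cᵢ+dᵢ (unexposed), nᵢ = n₁ᵢ+n₀ᵢ.
Stratum 1 (< 40): n₁ = 145, n₀ = 200, n = 345; a·n₀/n = 4·200/345 = 2.3188; c·n₁/n = 8·145/345 = 3.3623
Stratum 2 (40–59): n₁ = 337, n₀ = 270, n = 607; a·n₀/n = 8·270/607 = 3.5585; c·n₁/n = 15·337/607 = 8.3278
Stratum 3 (≥ 60): n₁ = 106, n₀ = 87, n = 193; a·n₀/n = 4·87/193 = 1.8031; c·n₁/n = 9·106/193 = 4.9430
RR_MH = (2.3188 + 3.5585 + 1.8031) / (3.3623 + 8.3278 + 4.9430) = 7.6804 / 16.6332 = 0.46175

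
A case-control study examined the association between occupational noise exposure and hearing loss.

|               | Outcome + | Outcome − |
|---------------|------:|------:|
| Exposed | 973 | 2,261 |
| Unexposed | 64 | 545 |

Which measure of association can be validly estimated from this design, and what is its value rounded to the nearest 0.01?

3.66

Cells: a = 973, b = 2261, c = 64, d = 545.
This is a case-control study: participants were sampled on outcome status, so risks in the source population cannot be estimated directly — relative risk is not valid here. The odds ratio is the appropriate measure.
OR = (a·d)/(b·c) = (973 × 545) / (2261 × 64) = 530285 / 144704 = 3.66462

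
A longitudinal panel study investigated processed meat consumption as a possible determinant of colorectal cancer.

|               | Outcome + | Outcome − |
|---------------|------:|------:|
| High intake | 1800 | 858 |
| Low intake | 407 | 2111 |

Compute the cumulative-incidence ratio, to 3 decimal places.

4.190

Cells: a = 1800, b = 858, c = 407, d = 2111.
Risk in exposed = 1800/2658 = 0.67720; risk in unexposed = 407/2518 = 0.16164.
RR = 0.67720 / 0.16164 = 4.18966
The risk among the exposed is 4.19 times that among the unexposed.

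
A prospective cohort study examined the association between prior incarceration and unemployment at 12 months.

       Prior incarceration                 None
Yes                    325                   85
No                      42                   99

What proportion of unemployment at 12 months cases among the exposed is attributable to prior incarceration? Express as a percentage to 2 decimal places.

47.83

Reading the table with exposure as columns: a = 325 (Prior incarceration, case), b = 42 (Prior incarceration, non-case), c = 85 (None, case), d = 99.
Risk in exposed = 325/367 = 0.88556; risk in unexposed = 85/184 = 0.46196.
RR = 0.88556/0.46196 = 1.91697
AR% = (RR − 1)/RR × 100 = (1.91697 − 1)/1.91697 × 100 = 47.8344%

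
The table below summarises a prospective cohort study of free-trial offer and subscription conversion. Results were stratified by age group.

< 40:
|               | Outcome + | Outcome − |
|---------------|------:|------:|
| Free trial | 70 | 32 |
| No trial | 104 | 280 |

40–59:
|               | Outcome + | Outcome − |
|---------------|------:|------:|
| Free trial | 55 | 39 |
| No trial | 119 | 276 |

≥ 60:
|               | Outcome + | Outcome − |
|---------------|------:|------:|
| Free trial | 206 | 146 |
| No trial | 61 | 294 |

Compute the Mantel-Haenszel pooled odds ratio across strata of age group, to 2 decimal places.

5.43

OR_MH = Σ(aᵢdᵢ/nᵢ) / Σ(bᵢcᵢ/nᵢ), where nᵢ is the stratum total.
Stratum 1 (< 40): n = 486; a·d/n = 70·280/486 = 40.3292; b·c/n = 32·104/486 = 6.8477
Stratum 2 (40–59): n = 489; a·d/n = 55·276/489 = 31.0429; b·c/n = 39·119/489 = 9.4908
Stratum 3 (≥ 60): n = 707; a·d/n = 206·294/707 = 85.6634; b·c/n = 146·61/707 = 12.5969
OR_MH = (40.3292 + 31.0429 + 85.6634) / (6.8477 + 9.4908 + 12.5969) = 157.0355 / 28.9354 = 5.42710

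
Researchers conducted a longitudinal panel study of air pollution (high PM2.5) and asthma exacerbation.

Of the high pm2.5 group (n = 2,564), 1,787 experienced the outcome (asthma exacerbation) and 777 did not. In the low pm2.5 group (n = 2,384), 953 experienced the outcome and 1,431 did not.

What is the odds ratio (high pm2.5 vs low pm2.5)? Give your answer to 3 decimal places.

From the description: a = 1787, b = 777, c = 953, d = 1431.
OR = (a·d)/(b·c) = (1787 × 1431) / (777 × 953) = 2557197 / 740481 = 3.45343
The odds of asthma exacerbation are about 3.45 times as high in the high pm2.5 group.

3.453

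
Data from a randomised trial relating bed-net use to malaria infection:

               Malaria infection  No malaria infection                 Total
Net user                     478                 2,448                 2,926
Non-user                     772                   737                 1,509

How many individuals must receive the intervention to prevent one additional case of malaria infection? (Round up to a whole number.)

Risk in treated group = 478/2926 = 0.16336; risk in control = 772/1509 = 0.51160.
Absolute risk reduction = 0.51160 − 0.16336 = 0.34823
NNT = 1 / ARR = 1 / 0.34823 = 2.872 → round up → 3

3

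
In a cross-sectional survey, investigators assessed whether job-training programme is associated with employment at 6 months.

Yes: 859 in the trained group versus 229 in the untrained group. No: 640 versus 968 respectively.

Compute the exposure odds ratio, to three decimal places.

From the description: a = 859, b = 640, c = 229, d = 968.
OR = (a·d)/(b·c) = (859 × 968) / (640 × 229) = 831512 / 146560 = 5.67353
The odds of employment at 6 months are about 5.67 times as high in the trained group.

5.674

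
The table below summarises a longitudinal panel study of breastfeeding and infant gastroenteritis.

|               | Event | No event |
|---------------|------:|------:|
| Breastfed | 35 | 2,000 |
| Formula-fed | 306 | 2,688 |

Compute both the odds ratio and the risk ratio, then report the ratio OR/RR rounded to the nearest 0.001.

0.914

Cells: a = 35, b = 2000, c = 306, d = 2688.
OR = (35·2688)/(2000·306) = 94080/612000 = 0.15373
Risk in exposed = 35/2035 = 0.01720; risk in unexposed = 306/2994 = 0.10220; RR = 0.16828
OR/RR = 0.15373 / 0.16828 = 0.91351
The outcome is not rare, so the OR lies further from 1 than the RR.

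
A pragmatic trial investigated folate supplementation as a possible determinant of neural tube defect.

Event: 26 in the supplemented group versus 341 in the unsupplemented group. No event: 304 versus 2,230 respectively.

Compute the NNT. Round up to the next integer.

19

Risk in treated group = 26/330 = 0.07879; risk in control = 341/2571 = 0.13263.
Absolute risk reduction = 0.13263 − 0.07879 = 0.05385
NNT = 1 / ARR = 1 / 0.05385 = 18.572 → round up → 19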